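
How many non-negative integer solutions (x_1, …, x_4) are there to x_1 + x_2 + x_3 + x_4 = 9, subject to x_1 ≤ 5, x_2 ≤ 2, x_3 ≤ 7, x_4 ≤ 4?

82

Without the upper bounds there are C(12,3) = 220 ways to split 9 among 4 variables.
Subtract solutions that violate a single cap (substitute x_i' = x_i − (cap_i+1)): x_1 ≥ 6 gives C(6,3) = 20; x_2 ≥ 3 gives C(9,3) = 84; x_3 ≥ 8 gives C(4,3) = 4; x_4 ≥ 5 gives C(7,3) = 35. Together 143.
Add back pairs where two caps are both exceeded: 1 + 0 + 0 + 0 + 4 + 0 = 5.
By inclusion–exclusion the count is 220 − 143 + 5 = 82.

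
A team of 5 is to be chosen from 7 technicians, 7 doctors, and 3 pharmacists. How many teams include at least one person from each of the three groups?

Total 5-person selections from all 17: C(17,5) = 6188.
Selections missing a whole group: no technicians → C(10,5) = 252; no doctors → C(10,5) = 252; no pharmacists → C(14,5) = 2002.
Add back selections omitting two groups (i.e. drawn from a single group): C(7,5) + C(7,5) + C(3,5) = 42.
By inclusion–exclusion: 6188 − 2506 + 42 = 3724.

3724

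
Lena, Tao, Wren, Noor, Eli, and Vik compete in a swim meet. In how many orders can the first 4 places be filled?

This is an ordered selection of 4 from 6: P(6,4).
That gives 6 × 5 × 4 × 3 = 360.

360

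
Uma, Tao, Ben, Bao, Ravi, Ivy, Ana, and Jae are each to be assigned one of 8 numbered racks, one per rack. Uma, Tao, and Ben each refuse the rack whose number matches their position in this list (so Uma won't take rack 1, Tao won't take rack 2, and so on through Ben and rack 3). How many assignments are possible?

27240

Let Aᵢ (for i ∈ {1, 2, 3}) be the placements that put person i in their forbidden rack. Any j of these fix j positions, leaving (8−j)! ways to fill the rest, and there are C(3,j) ways to pick which j.
By inclusion–exclusion, the number of valid placements is Σ_{j=0}^{3} (−1)^j C(3,j)·(8−j)!.
Computing: 40320 − 15120 + 2160 − 120 = 27240.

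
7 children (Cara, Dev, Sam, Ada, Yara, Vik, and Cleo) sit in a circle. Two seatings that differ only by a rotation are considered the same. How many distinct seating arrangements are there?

Around a circle, 7 distinct people have 7!/7 = (6)! = 720 rotationally distinct seatings.

720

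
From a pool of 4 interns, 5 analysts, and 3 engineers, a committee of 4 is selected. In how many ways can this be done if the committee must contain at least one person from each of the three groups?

270

Total 4-person selections from all 12: C(12,4) = 495.
Selections missing a whole group: no interns → C(8,4) = 70; no analysts → C(7,4) = 35; no engineers → C(9,4) = 126.
Add back selections omitting two groups (i.e. drawn from a single group): C(4,4) + C(5,4) + C(3,4) = 6.
By inclusion–exclusion: 495 − 231 + 6 = 270.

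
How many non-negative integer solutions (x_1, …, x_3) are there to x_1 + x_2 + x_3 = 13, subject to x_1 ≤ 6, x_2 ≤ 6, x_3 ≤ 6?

21

Ignoring the caps, the number of non-negative solutions to x_1+…+x_3 = 13 is C(15,2) = 105.
Subtract solutions that violate a single cap (substitute x_i' = x_i − (cap_i+1)): x_1 ≥ 7 gives C(8,2) = 28; x_2 ≥ 7 gives C(8,2) = 28; x_3 ≥ 7 gives C(8,2) = 28. Together 84.
No two caps can be exceeded simultaneously, so the pair terms are all 0.
By inclusion–exclusion the count is 105 − 84 + 0 = 21.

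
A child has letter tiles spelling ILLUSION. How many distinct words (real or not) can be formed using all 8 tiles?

10080

Letter multiplicities in ILLUSION: I×2, L×2, N×1, O×1, S×1, U×1.
So there are 8! / (2!·2!) = 10080 distinguishable arrangements.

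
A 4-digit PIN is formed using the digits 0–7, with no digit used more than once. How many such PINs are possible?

1680

Choose and order 4 of the 8 symbols: the first digit has 8 options, the next 7, then 6, 5.
That product is 8 × 7 × 6 × 5 = 1680.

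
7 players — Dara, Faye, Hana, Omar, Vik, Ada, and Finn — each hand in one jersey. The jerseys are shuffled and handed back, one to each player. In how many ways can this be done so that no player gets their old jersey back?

Let Aᵢ be the assignments in which player i gets their old jersey. We want the size of the complement of A₁∪…∪A_7.
By inclusion–exclusion this is Σ_{j=0}^{7} (−1)^j C(7,j)·(7−j)!.
Computing: 5040 − 5040 + 2520 − 840 + 210 − 42 + 7 − 1 = 1854.

1854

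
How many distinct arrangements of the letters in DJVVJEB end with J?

With the last slot taken by J, it remains to arrange the other 6 letters (DVVJEB).
Those 6 letters have V appearing twice, giving (6)!/(2!) = 360.

360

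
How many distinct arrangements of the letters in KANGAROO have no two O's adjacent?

7560

Total arrangements of KANGAROO: 8!/(2!·2!) = 10080.
Arrangements with the O's together: treat OO as one letter, giving (7)!/(2!) = 2520.
Hence 10080 − 2520 = 7560.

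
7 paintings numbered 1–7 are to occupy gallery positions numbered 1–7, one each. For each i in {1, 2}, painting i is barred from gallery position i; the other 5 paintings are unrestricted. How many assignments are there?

3720

Let Aᵢ (for i ∈ {1, 2}) be the placements that put painting i in its forbidden gallery position. Any j of these fix j positions, leaving (7−j)! ways to fill the rest, and there are C(2,j) ways to pick which j.
By inclusion–exclusion, the number of valid placements is Σ_{j=0}^{2} (−1)^j C(2,j)·(7−j)!.
Computing: 5040 − 1440 + 120 = 3720.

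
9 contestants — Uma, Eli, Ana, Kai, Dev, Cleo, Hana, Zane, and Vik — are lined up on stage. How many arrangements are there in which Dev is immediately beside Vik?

80640

Place the 7 others and the Dev-Vik pair as 8 objects in a line; the pair has 2 internal arrangements.
That gives 2 × 8! = 2 × 40320 = 80640.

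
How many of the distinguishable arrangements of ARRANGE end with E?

With the last slot taken by E, it remains to arrange the other 6 letters (ARRANG).
Those 6 letters have A appearing twice and R appearing twice, giving (6)!/(2!·2!) = 180.

180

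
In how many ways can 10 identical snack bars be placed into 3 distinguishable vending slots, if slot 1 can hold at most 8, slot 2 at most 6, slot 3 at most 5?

38

Ignoring the caps, the number of non-negative solutions to x_1+…+x_3 = 10 is C(12,2) = 66.
Subtract solutions that violate a single cap (substitute x_i' = x_i − (cap_i+1)): x_1 ≥ 9 gives C(3,2) = 3; x_2 ≥ 7 gives C(5,2) = 10; x_3 ≥ 6 gives C(6,2) = 15. Together 28.
No two caps can be exceeded simultaneously, so the pair terms are all 0.
By inclusion–exclusion the count is 66 − 28 + 0 = 38.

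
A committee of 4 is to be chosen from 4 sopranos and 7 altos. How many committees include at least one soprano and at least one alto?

Total 4-person selections from all 11: C(11,4) = 330.
Subtract selections that omit an entire group: no sopranos → C(7,4) = 35; no altos → C(4,4) = 1.
Both groups omitted at once is impossible, so 330 − 36 = 294.

294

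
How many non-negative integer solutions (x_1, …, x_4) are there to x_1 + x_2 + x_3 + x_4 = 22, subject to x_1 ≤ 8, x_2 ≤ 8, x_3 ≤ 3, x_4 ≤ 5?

Ignoring the caps, the number of non-negative solutions to x_1+…+x_4 = 22 is C(25,3) = 2300.
Subtract solutions that violate a single cap (substitute x_i' = x_i − (cap_i+1)): x_1 ≥ 9 gives C(16,3) = 560; x_2 ≥ 9 gives C(16,3) = 560; x_3 ≥ 4 gives C(21,3) = 1330; x_4 ≥ 6 gives C(19,3) = 969. Together 3419.
Add back pairs where two caps are both exceeded: 35 + 220 + 120 + 220 + 120 + 455 = 1170.
Subtract triples: 1 + 0 + 20 + 20 = 41.
By inclusion–exclusion the count is 2300 − 3419 + 1170 − 41 = 10.

10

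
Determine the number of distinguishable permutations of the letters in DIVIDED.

420

DIVIDED has 7 letters with D appearing 3 times and I appearing twice.
So there are 7! / (3!·2!) = 420 distinguishable arrangements.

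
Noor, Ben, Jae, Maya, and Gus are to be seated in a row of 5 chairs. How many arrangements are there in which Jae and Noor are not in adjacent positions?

Of the 5! = 120 arrangements, those with Jae and Noor adjacent number 2 × 4! = 48 (treat the pair as a block with 2 internal orders).
So 120 − 48 = 72 arrangements keep them apart.

72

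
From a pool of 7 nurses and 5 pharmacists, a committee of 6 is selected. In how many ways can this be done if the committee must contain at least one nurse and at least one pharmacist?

917

Unrestricted: C(12,6) = 924 ways to pick any 6 of the 12.
Selections missing a whole group: no nurses → C(5,6) = 0; no pharmacists → C(7,6) = 7.
Both groups omitted at once is impossible, so 924 − 7 = 917.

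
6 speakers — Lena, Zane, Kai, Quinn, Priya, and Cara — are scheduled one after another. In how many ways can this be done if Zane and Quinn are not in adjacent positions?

480

Of the 6! = 720 arrangements, those with Zane and Quinn adjacent number 2 × 5! = 240 (treat the pair as a block with 2 internal orders).
So 720 − 240 = 480 arrangements keep them apart.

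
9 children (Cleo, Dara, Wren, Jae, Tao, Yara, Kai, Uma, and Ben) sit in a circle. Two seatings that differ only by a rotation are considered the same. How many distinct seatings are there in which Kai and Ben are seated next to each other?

10080

Treat {Kai, Ben} as one unit (2 internal orders) and seat the resulting 8 units around the table: (7)! circular arrangements.
So 2 × (7)! = 2 × 5040 = 10080.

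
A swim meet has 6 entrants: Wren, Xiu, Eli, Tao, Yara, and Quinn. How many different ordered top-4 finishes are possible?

360

This is an ordered selection of 4 from 6: P(6,4).
That gives 6 × 5 × 4 × 3 = 360.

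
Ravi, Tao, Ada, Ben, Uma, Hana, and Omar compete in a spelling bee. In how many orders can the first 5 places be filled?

This is an ordered selection of 5 from 7: P(7,5).
That gives 7 × 6 × 5 × 4 × 3 = 2520.

2520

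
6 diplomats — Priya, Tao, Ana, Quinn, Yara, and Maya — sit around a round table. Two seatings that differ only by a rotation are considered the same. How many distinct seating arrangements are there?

Fix one person's seat to break rotational symmetry; the remaining 5 people can be arranged in (5)! = 120 ways.

120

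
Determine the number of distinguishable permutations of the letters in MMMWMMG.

42

Letter multiplicities in MMMWMMG: G×1, M×5, W×1.
Dividing 7! = 5040 by 5! = 120 for the repeated letters gives 42.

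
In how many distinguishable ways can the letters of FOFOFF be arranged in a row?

The 6 letters of FOFOFF have repeats: F appearing 4 times and O appearing twice.
The number of distinct arrangements is 6!/(4!·2!) = 720/48 = 15.

15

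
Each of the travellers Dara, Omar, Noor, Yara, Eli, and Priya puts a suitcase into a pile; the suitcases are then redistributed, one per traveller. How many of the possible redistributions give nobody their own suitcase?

This is the derangement count D_6: permutations of 6 items with no fixed point.
By inclusion–exclusion this is Σ_{j=0}^{6} (−1)^j C(6,j)·(6−j)!.
Computing: 720 − 720 + 360 − 120 + 30 − 6 + 1 = 265.

265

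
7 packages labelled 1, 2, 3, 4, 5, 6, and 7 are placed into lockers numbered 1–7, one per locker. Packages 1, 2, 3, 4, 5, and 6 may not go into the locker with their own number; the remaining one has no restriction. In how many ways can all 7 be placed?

2119

Let Aᵢ (for 1 ≤ i ≤ 6) be the placements that put package i in its forbidden locker. Any j of these fix j positions, leaving (7−j)! ways to fill the rest, and there are C(6,j) ways to pick which j.
By inclusion–exclusion, the number of valid placements is Σ_{j=0}^{6} (−1)^j C(6,j)·(7−j)!.
Computing: 5040 − 4320 + 1800 − 480 + 90 − 12 + 1 = 2119.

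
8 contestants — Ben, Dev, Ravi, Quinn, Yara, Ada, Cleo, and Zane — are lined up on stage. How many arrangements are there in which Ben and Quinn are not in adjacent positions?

30240

Of the 8! = 40320 arrangements, those with Ben and Quinn adjacent number 2 × 7! = 10080 (treat the pair as a block with 2 internal orders).
So 40320 − 10080 = 30240 arrangements keep them apart.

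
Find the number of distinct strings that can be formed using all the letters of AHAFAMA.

210

Letter multiplicities in AHAFAMA: A×4, F×1, H×1, M×1.
Dividing 7! = 5040 by 4! = 24 for the repeated letters gives 210.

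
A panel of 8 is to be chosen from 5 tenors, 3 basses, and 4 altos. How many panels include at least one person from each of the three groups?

485

Total 8-person selections from all 12: C(12,8) = 495.
Selections missing a whole group: no tenors → C(7,8) = 0; no basses → C(9,8) = 9; no altos → C(8,8) = 1.
Add back selections omitting two groups (i.e. drawn from a single group): C(5,8) + C(3,8) + C(4,8) = 0.
By inclusion–exclusion: 495 − 10 + 0 = 485.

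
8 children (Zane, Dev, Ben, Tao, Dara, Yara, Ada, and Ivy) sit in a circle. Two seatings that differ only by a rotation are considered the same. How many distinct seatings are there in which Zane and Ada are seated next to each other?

1440

Treat {Zane, Ada} as one unit (2 internal orders) and seat the resulting 7 units around the table: (6)! circular arrangements.
So 2 × (6)! = 2 × 720 = 1440.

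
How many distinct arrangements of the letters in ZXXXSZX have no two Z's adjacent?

Total arrangements of ZXXXSZX: 7!/(4!·2!) = 105.
If the two Z's are adjacent, glue them into one block, leaving 6 items to arrange: (6)!/(4!) = 30 ways.
Subtracting, 105 − 30 = 75 arrangements keep the Z's apart.

75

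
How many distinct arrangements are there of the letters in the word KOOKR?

The 5 letters of KOOKR have repeats: K appearing twice and O appearing twice.
So there are 5! / (2!·2!) = 30 distinguishable arrangements.

30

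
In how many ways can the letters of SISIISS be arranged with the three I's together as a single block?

5

Treat the 3 copies of I as a single block. The multiset to arrange is then {III, S, S, S, S}, 5 items in all.
That gives (5)!/(4!) = 5 arrangements.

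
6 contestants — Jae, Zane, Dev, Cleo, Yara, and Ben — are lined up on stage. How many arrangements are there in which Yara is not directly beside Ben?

There are 6! = 720 arrangements in all. If Yara and Ben are adjacent, merging them into one block gives 2·(5)! = 240 arrangements.
So 720 − 240 = 480 arrangements keep them apart.

480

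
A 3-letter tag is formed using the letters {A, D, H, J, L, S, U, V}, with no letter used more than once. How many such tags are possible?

336

Choose and order 3 of the 8 symbols: the first letter has 8 options, the next 7, then 6.
That product is 8 × 7 × 6 = 336.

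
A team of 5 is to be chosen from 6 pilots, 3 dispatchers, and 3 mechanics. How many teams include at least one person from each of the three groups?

With no constraint there are C(12,5) = 792 possible selections.
Selections missing a whole group: no pilots → C(6,5) = 6; no dispatchers → C(9,5) = 126; no mechanics → C(9,5) = 126.
Add back selections omitting two groups (i.e. drawn from a single group): C(6,5) + C(3,5) + C(3,5) = 6.
By inclusion–exclusion: 792 − 258 + 6 = 540.

540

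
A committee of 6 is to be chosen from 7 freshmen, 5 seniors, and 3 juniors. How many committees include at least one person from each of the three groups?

Unrestricted: C(15,6) = 5005 ways to pick any 6 of the 15.
Subtract selections that omit an entire group: no freshmen → C(8,6) = 28; no seniors → C(10,6) = 210; no juniors → C(12,6) = 924.
Add back selections omitting two groups (i.e. drawn from a single group): C(7,6) + C(5,6) + C(3,6) = 7.
By inclusion–exclusion: 5005 − 1162 + 7 = 3850.

3850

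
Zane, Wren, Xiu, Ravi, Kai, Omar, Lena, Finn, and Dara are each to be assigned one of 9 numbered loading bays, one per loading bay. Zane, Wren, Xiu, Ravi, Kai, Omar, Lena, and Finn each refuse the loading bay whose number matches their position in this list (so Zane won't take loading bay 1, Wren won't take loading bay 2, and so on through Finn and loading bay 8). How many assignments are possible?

148329

Let Aᵢ (for 1 ≤ i ≤ 8) be the placements that put person i in their forbidden loading bay. Any j of these fix j positions, leaving (9−j)! ways to fill the rest, and there are C(8,j) ways to pick which j.
By inclusion–exclusion, the number of valid placements is Σ_{j=0}^{8} (−1)^j C(8,j)·(9−j)!.
Computing: 362880 − 322560 + 141120 − 40320 + 8400 − 1344 + 168 − 16 + 1 = 148329.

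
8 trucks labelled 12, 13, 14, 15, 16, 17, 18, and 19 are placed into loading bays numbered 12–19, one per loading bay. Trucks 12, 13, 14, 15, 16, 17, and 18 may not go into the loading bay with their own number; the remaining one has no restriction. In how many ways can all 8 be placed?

16687

Let Aᵢ (for 12 ≤ i ≤ 18) be the placements that put truck i in its forbidden loading bay. Any j of these fix j positions, leaving (8−j)! ways to fill the rest, and there are C(7,j) ways to pick which j.
By inclusion–exclusion, the number of valid placements is Σ_{j=0}^{7} (−1)^j C(7,j)·(8−j)!.
Computing: 40320 − 35280 + 15120 − 4200 + 840 − 126 + 14 − 1 = 16687.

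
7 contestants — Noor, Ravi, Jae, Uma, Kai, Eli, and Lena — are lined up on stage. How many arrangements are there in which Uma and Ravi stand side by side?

Glue Uma and Ravi into one block (2 internal orders), leaving 6 units to arrange in a row.
That gives 2 × 6! = 2 × 720 = 1440.

1440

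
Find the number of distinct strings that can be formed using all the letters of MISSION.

MISSION has 7 letters with I appearing twice and S appearing twice.
So there are 7! / (2!·2!) = 1260 distinguishable arrangements.

1260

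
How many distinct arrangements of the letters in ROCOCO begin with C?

20

Fix C in the first position and arrange the remaining 5 letters.
Those 5 letters have O appearing 3 times, giving (5)!/(3!) = 20.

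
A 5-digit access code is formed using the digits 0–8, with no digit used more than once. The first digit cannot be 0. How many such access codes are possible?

The first digit has 9−1 = 8 choices (anything except 0).
The remaining 4 digits are filled from the other 8 symbols without repetition: 8 × 7 × 6 × 5 = 1680.
Total: 8 × 1680 = 13440.

13440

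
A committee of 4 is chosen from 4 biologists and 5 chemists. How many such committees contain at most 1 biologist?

Split by how many biologists are chosen (0 through 1).
Sum: C(4,0)·C(5,4) + C(4,1)·C(5,3) = 5 + 40 = 45.

45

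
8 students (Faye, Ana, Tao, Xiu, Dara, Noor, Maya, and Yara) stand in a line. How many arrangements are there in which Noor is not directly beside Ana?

Of the 8! = 40320 arrangements, those with Noor and Ana adjacent number 2 × 7! = 10080 (treat the pair as a block with 2 internal orders).
So 40320 − 10080 = 30240 arrangements keep them apart.

30240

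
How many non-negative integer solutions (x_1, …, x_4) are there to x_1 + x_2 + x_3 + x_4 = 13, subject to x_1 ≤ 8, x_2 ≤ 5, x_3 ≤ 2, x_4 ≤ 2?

27

Without the upper bounds there are C(16,3) = 560 ways to split 13 among 4 variables.
Subtract solutions that violate a single cap (substitute x_i' = x_i − (cap_i+1)): x_1 ≥ 9 gives C(7,3) = 35; x_2 ≥ 6 gives C(10,3) = 120; x_3 ≥ 3 gives C(13,3) = 286; x_4 ≥ 3 gives C(13,3) = 286. Together 727.
Add back pairs where two caps are both exceeded: 0 + 4 + 4 + 35 + 35 + 120 = 198.
Subtract triples: 0 + 0 + 0 + 4 = 4.
By inclusion–exclusion the count is 560 − 727 + 198 − 4 = 27.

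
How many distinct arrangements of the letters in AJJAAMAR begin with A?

420

Fix A in the first position and arrange the remaining 7 letters.
Those 7 letters have A appearing 3 times and J appearing twice, giving (7)!/(3!·2!) = 420.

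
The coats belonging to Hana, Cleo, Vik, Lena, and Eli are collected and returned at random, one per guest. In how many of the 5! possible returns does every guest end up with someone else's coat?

This is the derangement count D_5: permutations of 5 items with no fixed point.
By inclusion–exclusion this is Σ_{j=0}^{5} (−1)^j C(5,j)·(5−j)!.
Computing: 120 − 120 + 60 − 20 + 5 − 1 = 44.

44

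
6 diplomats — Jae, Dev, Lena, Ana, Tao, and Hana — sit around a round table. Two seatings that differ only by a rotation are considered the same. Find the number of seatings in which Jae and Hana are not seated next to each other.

Without the restriction there are (5)! = 120 seatings.
Seatings with Jae beside Hana: treat them as a block with 2 internal orders, giving 2 × (4)! = 48.
Subtracting, 120 − 48 = 72.

72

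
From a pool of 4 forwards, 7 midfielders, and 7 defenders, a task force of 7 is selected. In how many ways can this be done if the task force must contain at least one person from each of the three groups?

27734

Unrestricted: C(18,7) = 31824 ways to pick any 7 of the 18.
Selections missing a whole group: no forwards → C(14,7) = 3432; no midfielders → C(11,7) = 330; no defenders → C(11,7) = 330.
Add back selections omitting two groups (i.e. drawn from a single group): C(4,7) + C(7,7) + C(7,7) = 2.
By inclusion–exclusion: 31824 − 4092 + 2 = 27734.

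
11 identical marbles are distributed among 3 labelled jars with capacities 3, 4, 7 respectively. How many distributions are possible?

By stars and bars, unrestricted non-negative solutions to x_1+…+x_3 = 11 number C(11+2,2) = 78.
Subtract solutions that violate a single cap (substitute x_i' = x_i − (cap_i+1)): x_1 ≥ 4 gives C(9,2) = 36; x_2 ≥ 5 gives C(8,2) = 28; x_3 ≥ 8 gives C(5,2) = 10. Together 74.
Add back pairs where two caps are both exceeded: 6 + 0 + 0 = 6.
By inclusion–exclusion the count is 78 − 74 + 6 = 10.

10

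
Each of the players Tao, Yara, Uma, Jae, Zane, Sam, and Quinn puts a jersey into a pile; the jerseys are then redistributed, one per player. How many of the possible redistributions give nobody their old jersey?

This is the derangement count D_7: permutations of 7 items with no fixed point.
By inclusion–exclusion this is Σ_{j=0}^{7} (−1)^j C(7,j)·(7−j)!.
Computing: 5040 − 5040 + 2520 − 840 + 210 − 42 + 7 − 1 = 1854.

1854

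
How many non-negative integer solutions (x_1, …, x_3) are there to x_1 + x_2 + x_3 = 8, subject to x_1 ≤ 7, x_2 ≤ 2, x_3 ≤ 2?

8

By stars and bars, unrestricted non-negative solutions to x_1+…+x_3 = 8 number C(8+2,2) = 45.
Subtract solutions that violate a single cap (substitute x_i' = x_i − (cap_i+1)): x_1 ≥ 8 gives C(2,2) = 1; x_2 ≥ 3 gives C(7,2) = 21; x_3 ≥ 3 gives C(7,2) = 21. Together 43.
Add back pairs where two caps are both exceeded: 0 + 0 + 6 = 6.
By inclusion–exclusion the count is 45 − 43 + 6 = 8.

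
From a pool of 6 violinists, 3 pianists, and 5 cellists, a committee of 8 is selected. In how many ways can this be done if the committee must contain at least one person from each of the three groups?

Unrestricted: C(14,8) = 3003 ways to pick any 8 of the 14.
Subtract selections that omit an entire group: no violinists → C(8,8) = 1; no pianists → C(11,8) = 165; no cellists → C(9,8) = 9.
Add back selections omitting two groups (i.e. drawn from a single group): C(6,8) + C(3,8) + C(5,8) = 0.
By inclusion–exclusion: 3003 − 175 + 0 = 2828.

2828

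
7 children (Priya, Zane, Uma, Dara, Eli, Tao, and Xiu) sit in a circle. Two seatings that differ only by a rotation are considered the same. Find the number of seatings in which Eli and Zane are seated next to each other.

240

Glue Eli and Zane into a block (2 internal orders). Seating 6 units around a circle gives (5)! arrangements.
So 2 × (5)! = 2 × 120 = 240.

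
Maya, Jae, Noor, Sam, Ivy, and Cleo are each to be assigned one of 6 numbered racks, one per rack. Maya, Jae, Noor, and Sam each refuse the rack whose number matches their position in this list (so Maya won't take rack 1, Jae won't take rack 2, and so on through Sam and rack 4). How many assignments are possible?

362

Let Aᵢ (for 1 ≤ i ≤ 4) be the placements that put person i in their forbidden rack. Any j of these fix j positions, leaving (6−j)! ways to fill the rest, and there are C(4,j) ways to pick which j.
By inclusion–exclusion, the number of valid placements is Σ_{j=0}^{4} (−1)^j C(4,j)·(6−j)!.
Computing: 720 − 480 + 144 − 24 + 2 = 362.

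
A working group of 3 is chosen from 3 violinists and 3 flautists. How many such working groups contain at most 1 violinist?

10

Split by how many violinists are chosen (0 through 1).
Sum: C(3,0)·C(3,3) + C(3,1)·C(3,2) = 1 + 9 = 10.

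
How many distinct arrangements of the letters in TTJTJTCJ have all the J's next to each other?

30

Treat the 3 copies of J as a single block. The multiset to arrange is then {JJJ, C, T, T, T, T}, 6 items in all.
That gives (6)!/(4!) = 30 arrangements.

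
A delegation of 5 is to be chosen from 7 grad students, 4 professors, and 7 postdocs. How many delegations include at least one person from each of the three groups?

5684

Total 5-person selections from all 18: C(18,5) = 8568.
Subtract selections that omit an entire group: no grad students → C(11,5) = 462; no professors → C(14,5) = 2002; no postdocs → C(11,5) = 462.
Add back selections omitting two groups (i.e. drawn from a single group): C(7,5) + C(4,5) + C(7,5) = 42.
By inclusion–exclusion: 8568 − 2926 + 42 = 5684.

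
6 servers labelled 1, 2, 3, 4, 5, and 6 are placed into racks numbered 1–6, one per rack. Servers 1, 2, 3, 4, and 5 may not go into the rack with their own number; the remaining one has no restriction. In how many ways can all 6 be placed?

309

Let Aᵢ (for 1 ≤ i ≤ 5) be the placements that put server i in its forbidden rack. Any j of these fix j positions, leaving (6−j)! ways to fill the rest, and there are C(5,j) ways to pick which j.
By inclusion–exclusion, the number of valid placements is Σ_{j=0}^{5} (−1)^j C(5,j)·(6−j)!.
Computing: 720 − 600 + 240 − 60 + 10 − 1 = 309.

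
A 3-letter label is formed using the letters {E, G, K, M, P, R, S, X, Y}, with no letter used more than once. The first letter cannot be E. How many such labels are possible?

The first letter has 9−1 = 8 choices (anything except E).
The remaining 2 letters are filled from the other 8 symbols without repetition: 8 × 7 = 56.
Total: 8 × 56 = 448.

448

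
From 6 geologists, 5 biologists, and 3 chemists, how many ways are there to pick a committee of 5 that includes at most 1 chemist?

1452

Split by how many chemists are chosen (0 through 1).
Sum: C(3,0)·C(11,5) + C(3,1)·C(11,4) = 462 + 990 = 1452.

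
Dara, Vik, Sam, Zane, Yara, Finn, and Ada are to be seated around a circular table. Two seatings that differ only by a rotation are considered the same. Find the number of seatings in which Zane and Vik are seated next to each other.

240

Treat {Zane, Vik} as one unit (2 internal orders) and seat the resulting 6 units around the table: (5)! circular arrangements.
So 2 × (5)! = 2 × 120 = 240.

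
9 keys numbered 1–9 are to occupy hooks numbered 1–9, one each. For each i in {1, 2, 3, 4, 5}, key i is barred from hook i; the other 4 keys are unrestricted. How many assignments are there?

205056

Let Aᵢ (for 1 ≤ i ≤ 5) be the placements that put key i in its forbidden hook. Any j of these fix j positions, leaving (9−j)! ways to fill the rest, and there are C(5,j) ways to pick which j.
By inclusion–exclusion, the number of valid placements is Σ_{j=0}^{5} (−1)^j C(5,j)·(9−j)!.
Computing: 362880 − 201600 + 50400 − 7200 + 600 − 24 = 205056.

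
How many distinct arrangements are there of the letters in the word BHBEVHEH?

1680

BHBEVHEH has 8 letters with B appearing twice, E appearing twice, and H appearing 3 times.
The number of distinct arrangements is 8!/(3!·2!·2!) = 40320/24 = 1680.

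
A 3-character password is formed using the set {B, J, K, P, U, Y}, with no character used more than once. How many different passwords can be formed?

120

Choose and order 3 of the 6 symbols: the first character has 6 options, the next 5, then 4.
That product is 6 × 5 × 4 = 120.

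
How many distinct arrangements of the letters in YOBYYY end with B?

5

With the last slot taken by B, it remains to arrange the other 5 letters (YOYYY).
Those 5 letters have Y appearing 4 times, giving (5)!/(4!) = 5.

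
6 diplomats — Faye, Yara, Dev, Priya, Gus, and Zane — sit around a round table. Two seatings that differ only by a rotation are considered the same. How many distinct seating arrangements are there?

Fix one person's seat to break rotational symmetry; the remaining 5 people can be arranged in (5)! = 120 ways.

120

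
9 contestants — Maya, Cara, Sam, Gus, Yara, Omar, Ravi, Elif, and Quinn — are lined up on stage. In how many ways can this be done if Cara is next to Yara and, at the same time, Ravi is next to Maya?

20160

Treat {Cara,Yara} as one block (2 orders) and {Ravi,Maya} as another (2 orders).
That leaves 7 units to arrange: 2 × 2 × 7! = 4 × 5040 = 20160.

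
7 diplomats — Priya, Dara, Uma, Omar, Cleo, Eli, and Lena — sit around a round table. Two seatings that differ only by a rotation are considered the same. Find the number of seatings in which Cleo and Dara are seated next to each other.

240

Treat {Cleo, Dara} as one unit (2 internal orders) and seat the resulting 6 units around the table: (5)! circular arrangements.
So 2 × (5)! = 2 × 120 = 240.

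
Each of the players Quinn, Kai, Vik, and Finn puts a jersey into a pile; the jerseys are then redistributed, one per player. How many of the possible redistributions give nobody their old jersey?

Let Aᵢ be the assignments in which player i gets their old jersey. We want the size of the complement of A₁∪…∪A_4.
By inclusion–exclusion this is Σ_{j=0}^{4} (−1)^j C(4,j)·(4−j)!.
Computing: 24 − 24 + 12 − 4 + 1 = 9.

9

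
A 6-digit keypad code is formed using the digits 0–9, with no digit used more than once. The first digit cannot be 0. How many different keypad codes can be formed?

136080

The first digit has 10−1 = 9 choices (anything except 0).
The remaining 5 digits are filled from the other 9 symbols without repetition: 9 × 8 × 7 × 6 × 5 = 15120.
Total: 9 × 15120 = 136080.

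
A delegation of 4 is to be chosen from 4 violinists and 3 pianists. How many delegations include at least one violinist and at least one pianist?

34

With no constraint there are C(7,4) = 35 possible selections.
Subtract selections that omit an entire group: no violinists → C(3,4) = 0; no pianists → C(4,4) = 1.
Both groups omitted at once is impossible, so 35 − 1 = 34.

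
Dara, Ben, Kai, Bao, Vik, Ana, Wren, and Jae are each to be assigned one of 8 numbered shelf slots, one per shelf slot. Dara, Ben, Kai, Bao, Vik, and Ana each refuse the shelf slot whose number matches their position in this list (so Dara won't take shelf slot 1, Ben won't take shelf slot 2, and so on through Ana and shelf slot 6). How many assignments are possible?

18806

Let Aᵢ (for 1 ≤ i ≤ 6) be the placements that put person i in their forbidden shelf slot. Any j of these fix j positions, leaving (8−j)! ways to fill the rest, and there are C(6,j) ways to pick which j.
By inclusion–exclusion, the number of valid placements is Σ_{j=0}^{6} (−1)^j C(6,j)·(8−j)!.
Computing: 40320 − 30240 + 10800 − 2400 + 360 − 36 + 2 = 18806.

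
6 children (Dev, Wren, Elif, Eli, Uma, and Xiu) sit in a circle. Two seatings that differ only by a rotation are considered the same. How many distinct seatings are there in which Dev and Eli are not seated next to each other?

72

All circular seatings of 6 people number (5)! = 120.
Seatings with Dev beside Eli: treat them as a block with 2 internal orders, giving 2 × (4)! = 48.
Subtracting, 120 − 48 = 72.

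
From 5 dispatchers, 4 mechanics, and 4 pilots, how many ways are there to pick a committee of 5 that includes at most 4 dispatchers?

1286

Split by how many dispatchers are chosen (0 through 4).
Sum: C(5,0)·C(8,5) + C(5,1)·C(8,4) + C(5,2)·C(8,3) + C(5,3)·C(8,2) + C(5,4)·C(8,1) = 56 + 350 + 560 + 280 + 40 = 1286.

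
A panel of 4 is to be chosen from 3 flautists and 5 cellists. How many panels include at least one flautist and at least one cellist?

65

Total 4-person selections from all 8: C(8,4) = 70.
Selections missing a whole group: no flautists → C(5,4) = 5; no cellists → C(3,4) = 0.
Both groups omitted at once is impossible, so 70 − 5 = 65.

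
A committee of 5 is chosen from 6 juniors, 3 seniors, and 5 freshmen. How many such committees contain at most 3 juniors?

Split by how many juniors are chosen (0 through 3).
Sum: C(6,0)·C(8,5) + C(6,1)·C(8,4) + C(6,2)·C(8,3) + C(6,3)·C(8,2) = 56 + 420 + 840 + 560 = 1876.

1876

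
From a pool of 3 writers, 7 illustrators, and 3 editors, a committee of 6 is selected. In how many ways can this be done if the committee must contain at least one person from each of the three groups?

With no constraint there are C(13,6) = 1716 possible selections.
Subtract selections that omit an entire group: no writers → C(10,6) = 210; no illustrators → C(6,6) = 1; no editors → C(10,6) = 210.
Add back selections omitting two groups (i.e. drawn from a single group): C(3,6) + C(7,6) + C(3,6) = 7.
By inclusion–exclusion: 1716 − 421 + 7 = 1302.

1302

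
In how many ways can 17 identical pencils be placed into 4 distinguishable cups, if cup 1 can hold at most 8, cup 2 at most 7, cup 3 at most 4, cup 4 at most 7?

By stars and bars, unrestricted non-negative solutions to x_1+…+x_4 = 17 number C(17+3,3) = 1140.
Subtract solutions that violate a single cap (substitute x_i' = x_i − (cap_i+1)): x_1 ≥ 9 gives C(11,3) = 165; x_2 ≥ 8 gives C(12,3) = 220; x_3 ≥ 5 gives C(15,3) = 455; x_4 ≥ 8 gives C(12,3) = 220. Together 1060.
Add back pairs where two caps are both exceeded: 1 + 20 + 1 + 35 + 4 + 35 = 96.
By inclusion–exclusion the count is 1140 − 1060 + 96 = 176.

176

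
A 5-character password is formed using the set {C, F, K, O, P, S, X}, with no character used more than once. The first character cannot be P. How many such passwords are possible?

The first character has 7−1 = 6 choices (anything except P).
The remaining 4 characters are filled from the other 6 symbols without repetition: 6 × 5 × 4 × 3 = 360.
Total: 6 × 360 = 2160.

2160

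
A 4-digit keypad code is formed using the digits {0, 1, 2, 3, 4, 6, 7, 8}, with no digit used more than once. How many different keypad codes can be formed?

This is a permutation of 4 out of 8: P(8,4) = 8!/4!.
8 × 7 × 6 × 5 = 1680.

1680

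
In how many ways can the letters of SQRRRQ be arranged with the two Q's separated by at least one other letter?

Total arrangements of SQRRRQ: 6!/(3!·2!) = 60.
Arrangements with the Q's together: treat QQ as one letter, giving (5)!/(3!) = 20.
Hence 60 − 20 = 40.

40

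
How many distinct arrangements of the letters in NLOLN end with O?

With the last slot taken by O, it remains to arrange the other 4 letters (NLLN).
Those 4 letters have L appearing twice and N appearing twice, giving (4)!/(2!·2!) = 6.

6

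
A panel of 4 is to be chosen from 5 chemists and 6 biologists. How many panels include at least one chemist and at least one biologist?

With no constraint there are C(11,4) = 330 possible selections.
Selections missing a whole group: no chemists → C(6,4) = 15; no biologists → C(5,4) = 5.
Both groups omitted at once is impossible, so 330 − 20 = 310.

310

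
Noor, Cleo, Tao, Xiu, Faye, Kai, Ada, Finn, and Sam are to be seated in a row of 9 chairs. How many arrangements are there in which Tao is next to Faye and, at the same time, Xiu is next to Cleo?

Treat {Tao,Faye} as one block (2 orders) and {Xiu,Cleo} as another (2 orders).
That leaves 7 units to arrange: 2 × 2 × 7! = 4 × 5040 = 20160.

20160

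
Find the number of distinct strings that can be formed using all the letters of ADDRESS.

1260

ADDRESS has 7 letters with D appearing twice and S appearing twice.
So there are 7! / (2!·2!) = 1260 distinguishable arrangements.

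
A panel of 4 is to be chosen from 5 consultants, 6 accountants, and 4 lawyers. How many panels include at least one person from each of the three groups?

With no constraint there are C(15,4) = 1365 possible selections.
Subtract selections that omit an entire group: no consultants → C(10,4) = 210; no accountants → C(9,4) = 126; no lawyers → C(11,4) = 330.
Add back selections omitting two groups (i.e. drawn from a single group): C(5,4) + C(6,4) + C(4,4) = 21.
By inclusion–exclusion: 1365 − 666 + 21 = 720.

720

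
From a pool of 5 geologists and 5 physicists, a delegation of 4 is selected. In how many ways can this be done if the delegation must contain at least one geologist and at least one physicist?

Unrestricted: C(10,4) = 210 ways to pick any 4 of the 10.
Selections missing a whole group: no geologists → C(5,4) = 5; no physicists → C(5,4) = 5.
Both groups omitted at once is impossible, so 210 − 10 = 200.

200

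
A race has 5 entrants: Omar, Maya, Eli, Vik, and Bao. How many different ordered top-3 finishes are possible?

There are 5 choices for 1st place, 4 for 2nd, and 3 for 3rd.
That gives 5 × 4 × 3 = 60.

60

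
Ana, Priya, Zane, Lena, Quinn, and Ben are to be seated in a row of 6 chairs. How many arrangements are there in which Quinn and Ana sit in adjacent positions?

240

Glue Quinn and Ana into one block (2 internal orders), leaving 5 units to arrange in a row.
That gives 2 × 5! = 2 × 120 = 240.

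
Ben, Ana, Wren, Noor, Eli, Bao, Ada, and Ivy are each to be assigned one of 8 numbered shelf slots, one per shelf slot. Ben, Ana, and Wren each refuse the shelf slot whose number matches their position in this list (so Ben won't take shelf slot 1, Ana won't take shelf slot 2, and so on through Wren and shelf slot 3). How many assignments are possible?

Let Aᵢ (for i ∈ {1, 2, 3}) be the placements that put person i in their forbidden shelf slot. Any j of these fix j positions, leaving (8−j)! ways to fill the rest, and there are C(3,j) ways to pick which j.
By inclusion–exclusion, the number of valid placements is Σ_{j=0}^{3} (−1)^j C(3,j)·(8−j)!.
Computing: 40320 − 15120 + 2160 − 120 = 27240.

27240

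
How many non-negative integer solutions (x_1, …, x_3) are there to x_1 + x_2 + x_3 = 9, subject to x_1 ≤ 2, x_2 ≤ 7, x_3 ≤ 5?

Ignoring the caps, the number of non-negative solutions to x_1+…+x_3 = 9 is C(11,2) = 55.
Subtract solutions that violate a single cap (substitute x_i' = x_i − (cap_i+1)): x_1 ≥ 3 gives C(8,2) = 28; x_2 ≥ 8 gives C(3,2) = 3; x_3 ≥ 6 gives C(5,2) = 10. Together 41.
Add back pairs where two caps are both exceeded: 0 + 1 + 0 = 1.
By inclusion–exclusion the count is 55 − 41 + 1 = 15.

15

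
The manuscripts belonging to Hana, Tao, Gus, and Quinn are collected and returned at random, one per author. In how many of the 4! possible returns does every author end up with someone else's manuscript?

Let Aᵢ be the assignments in which author i gets their own manuscript. We want the size of the complement of A₁∪…∪A_4.
By inclusion–exclusion this is Σ_{j=0}^{4} (−1)^j C(4,j)·(4−j)!.
Computing: 24 − 24 + 12 − 4 + 1 = 9.

9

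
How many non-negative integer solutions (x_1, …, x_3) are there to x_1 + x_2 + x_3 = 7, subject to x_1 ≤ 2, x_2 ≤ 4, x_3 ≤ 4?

9

By stars and bars, unrestricted non-negative solutions to x_1+…+x_3 = 7 number C(7+2,2) = 36.
Subtract solutions that violate a single cap (substitute x_i' = x_i − (cap_i+1)): x_1 ≥ 3 gives C(6,2) = 15; x_2 ≥ 5 gives C(4,2) = 6; x_3 ≥ 5 gives C(4,2) = 6. Together 27.
No two caps can be exceeded simultaneously, so the pair terms are all 0.
By inclusion–exclusion the count is 36 − 27 + 0 = 9.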